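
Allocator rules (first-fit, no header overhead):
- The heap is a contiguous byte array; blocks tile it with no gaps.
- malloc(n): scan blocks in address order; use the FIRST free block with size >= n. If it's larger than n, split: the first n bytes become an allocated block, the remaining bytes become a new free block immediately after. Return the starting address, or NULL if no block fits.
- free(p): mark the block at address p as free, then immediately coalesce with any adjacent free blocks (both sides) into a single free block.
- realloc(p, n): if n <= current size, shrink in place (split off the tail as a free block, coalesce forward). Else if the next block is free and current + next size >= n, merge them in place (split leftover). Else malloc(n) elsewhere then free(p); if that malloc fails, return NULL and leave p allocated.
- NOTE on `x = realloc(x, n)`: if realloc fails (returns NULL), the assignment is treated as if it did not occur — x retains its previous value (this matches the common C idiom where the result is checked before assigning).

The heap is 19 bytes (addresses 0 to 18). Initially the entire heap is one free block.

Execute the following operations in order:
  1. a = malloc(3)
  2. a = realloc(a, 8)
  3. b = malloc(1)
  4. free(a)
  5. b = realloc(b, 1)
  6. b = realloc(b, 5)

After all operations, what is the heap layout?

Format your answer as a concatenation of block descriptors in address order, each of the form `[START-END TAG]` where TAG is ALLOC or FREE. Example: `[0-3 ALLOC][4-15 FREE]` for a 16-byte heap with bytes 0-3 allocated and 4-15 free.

Op 1: a = malloc(3) -> a = 0; heap: [0-2 ALLOC][3-18 FREE]
Op 2: a = realloc(a, 8) -> a = 0; heap: [0-7 ALLOC][8-18 FREE]
Op 3: b = malloc(1) -> b = 8; heap: [0-7 ALLOC][8-8 ALLOC][9-18 FREE]
Op 4: free(a) -> (freed a); heap: [0-7 FREE][8-8 ALLOC][9-18 FREE]
Op 5: b = realloc(b, 1) -> b = 8; heap: [0-7 FREE][8-8 ALLOC][9-18 FREE]
Op 6: b = realloc(b, 5) -> b = 8; heap: [0-7 FREE][8-12 ALLOC][13-18 FREE]

Answer: [0-7 FREE][8-12 ALLOC][13-18 FREE]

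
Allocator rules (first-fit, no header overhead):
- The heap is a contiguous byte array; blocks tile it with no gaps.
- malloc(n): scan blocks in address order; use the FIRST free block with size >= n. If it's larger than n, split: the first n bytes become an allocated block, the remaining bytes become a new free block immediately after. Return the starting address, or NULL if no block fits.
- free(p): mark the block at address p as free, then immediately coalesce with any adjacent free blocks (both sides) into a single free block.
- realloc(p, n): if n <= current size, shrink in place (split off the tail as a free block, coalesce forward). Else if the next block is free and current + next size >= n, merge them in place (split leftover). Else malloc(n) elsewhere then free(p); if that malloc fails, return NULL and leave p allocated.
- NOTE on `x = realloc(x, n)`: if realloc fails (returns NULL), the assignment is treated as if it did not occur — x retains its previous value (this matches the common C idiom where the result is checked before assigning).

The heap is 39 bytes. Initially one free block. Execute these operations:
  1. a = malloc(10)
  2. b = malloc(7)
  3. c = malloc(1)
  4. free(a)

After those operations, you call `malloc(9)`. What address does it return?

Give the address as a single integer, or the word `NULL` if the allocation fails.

Answer: 0

Derivation:
Op 1: a = malloc(10) -> a = 0; heap: [0-9 ALLOC][10-38 FREE]
Op 2: b = malloc(7) -> b = 10; heap: [0-9 ALLOC][10-16 ALLOC][17-38 FREE]
Op 3: c = malloc(1) -> c = 17; heap: [0-9 ALLOC][10-16 ALLOC][17-17 ALLOC][18-38 FREE]
Op 4: free(a) -> (freed a); heap: [0-9 FREE][10-16 ALLOC][17-17 ALLOC][18-38 FREE]
malloc(9): first-fit scan over [0-9 FREE][10-16 ALLOC][17-17 ALLOC][18-38 FREE] -> 0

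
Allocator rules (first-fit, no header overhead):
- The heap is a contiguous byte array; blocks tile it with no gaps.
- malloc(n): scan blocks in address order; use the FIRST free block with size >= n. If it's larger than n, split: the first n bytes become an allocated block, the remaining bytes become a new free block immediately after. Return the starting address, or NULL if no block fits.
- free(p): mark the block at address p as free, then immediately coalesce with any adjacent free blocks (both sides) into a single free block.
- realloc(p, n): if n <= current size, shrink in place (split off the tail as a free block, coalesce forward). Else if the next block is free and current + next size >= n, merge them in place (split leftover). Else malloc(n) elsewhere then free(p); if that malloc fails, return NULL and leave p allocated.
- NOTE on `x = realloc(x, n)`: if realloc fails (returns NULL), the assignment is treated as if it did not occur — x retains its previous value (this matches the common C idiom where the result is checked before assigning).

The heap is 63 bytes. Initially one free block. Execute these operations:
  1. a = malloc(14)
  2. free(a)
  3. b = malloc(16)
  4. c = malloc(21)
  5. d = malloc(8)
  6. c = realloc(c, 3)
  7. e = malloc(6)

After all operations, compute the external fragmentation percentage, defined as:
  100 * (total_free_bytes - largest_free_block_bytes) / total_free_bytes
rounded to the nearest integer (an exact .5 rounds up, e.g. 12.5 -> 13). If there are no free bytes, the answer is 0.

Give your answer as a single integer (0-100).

Answer: 40

Derivation:
Op 1: a = malloc(14) -> a = 0; heap: [0-13 ALLOC][14-62 FREE]
Op 2: free(a) -> (freed a); heap: [0-62 FREE]
Op 3: b = malloc(16) -> b = 0; heap: [0-15 ALLOC][16-62 FREE]
Op 4: c = malloc(21) -> c = 16; heap: [0-15 ALLOC][16-36 ALLOC][37-62 FREE]
Op 5: d = malloc(8) -> d = 37; heap: [0-15 ALLOC][16-36 ALLOC][37-44 ALLOC][45-62 FREE]
Op 6: c = realloc(c, 3) -> c = 16; heap: [0-15 ALLOC][16-18 ALLOC][19-36 FREE][37-44 ALLOC][45-62 FREE]
Op 7: e = malloc(6) -> e = 19; heap: [0-15 ALLOC][16-18 ALLOC][19-24 ALLOC][25-36 FREE][37-44 ALLOC][45-62 FREE]
Free blocks: [12 18] total_free=30 largest=18 -> 100*(30-18)/30 = 1200/30 = 40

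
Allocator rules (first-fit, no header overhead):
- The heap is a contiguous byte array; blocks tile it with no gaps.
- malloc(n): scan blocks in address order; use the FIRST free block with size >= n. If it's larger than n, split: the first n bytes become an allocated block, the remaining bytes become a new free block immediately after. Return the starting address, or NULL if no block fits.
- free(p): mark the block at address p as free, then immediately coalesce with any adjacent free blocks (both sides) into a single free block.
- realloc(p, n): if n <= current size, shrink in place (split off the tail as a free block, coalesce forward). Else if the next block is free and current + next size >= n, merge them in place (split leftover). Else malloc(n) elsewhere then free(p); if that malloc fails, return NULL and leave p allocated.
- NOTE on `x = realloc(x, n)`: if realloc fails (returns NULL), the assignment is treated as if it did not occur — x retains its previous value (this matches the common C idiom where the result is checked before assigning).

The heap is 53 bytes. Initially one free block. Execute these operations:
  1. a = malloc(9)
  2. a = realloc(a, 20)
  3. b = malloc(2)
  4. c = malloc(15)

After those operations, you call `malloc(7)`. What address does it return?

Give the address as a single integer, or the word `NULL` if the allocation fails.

Answer: 37

Derivation:
Op 1: a = malloc(9) -> a = 0; heap: [0-8 ALLOC][9-52 FREE]
Op 2: a = realloc(a, 20) -> a = 0; heap: [0-19 ALLOC][20-52 FREE]
Op 3: b = malloc(2) -> b = 20; heap: [0-19 ALLOC][20-21 ALLOC][22-52 FREE]
Op 4: c = malloc(15) -> c = 22; heap: [0-19 ALLOC][20-21 ALLOC][22-36 ALLOC][37-52 FREE]
malloc(7): first-fit scan over [0-19 ALLOC][20-21 ALLOC][22-36 ALLOC][37-52 FREE] -> 37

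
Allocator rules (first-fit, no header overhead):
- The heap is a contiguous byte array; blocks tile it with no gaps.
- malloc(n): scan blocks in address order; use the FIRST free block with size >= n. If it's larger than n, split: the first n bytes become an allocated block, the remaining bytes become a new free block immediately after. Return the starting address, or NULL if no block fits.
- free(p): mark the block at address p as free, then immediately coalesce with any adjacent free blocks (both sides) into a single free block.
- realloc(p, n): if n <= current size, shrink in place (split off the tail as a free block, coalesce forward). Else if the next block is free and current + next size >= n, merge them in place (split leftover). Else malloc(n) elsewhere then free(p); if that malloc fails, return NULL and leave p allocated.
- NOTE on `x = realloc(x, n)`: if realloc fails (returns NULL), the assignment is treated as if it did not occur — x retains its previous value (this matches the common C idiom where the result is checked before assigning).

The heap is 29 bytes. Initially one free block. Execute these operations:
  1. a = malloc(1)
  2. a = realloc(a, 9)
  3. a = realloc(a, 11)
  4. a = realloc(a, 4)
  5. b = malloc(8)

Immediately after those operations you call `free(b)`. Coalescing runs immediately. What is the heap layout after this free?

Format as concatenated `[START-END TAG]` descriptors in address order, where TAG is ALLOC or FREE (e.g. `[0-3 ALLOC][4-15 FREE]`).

Answer: [0-3 ALLOC][4-28 FREE]

Derivation:
Op 1: a = malloc(1) -> a = 0; heap: [0-0 ALLOC][1-28 FREE]
Op 2: a = realloc(a, 9) -> a = 0; heap: [0-8 ALLOC][9-28 FREE]
Op 3: a = realloc(a, 11) -> a = 0; heap: [0-10 ALLOC][11-28 FREE]
Op 4: a = realloc(a, 4) -> a = 0; heap: [0-3 ALLOC][4-28 FREE]
Op 5: b = malloc(8) -> b = 4; heap: [0-3 ALLOC][4-11 ALLOC][12-28 FREE]
free(b): b = 4 -> block [4-11 ALLOC]; mark free, coalesce with adjacent free neighbors -> [0-3 ALLOC][4-28 FREE]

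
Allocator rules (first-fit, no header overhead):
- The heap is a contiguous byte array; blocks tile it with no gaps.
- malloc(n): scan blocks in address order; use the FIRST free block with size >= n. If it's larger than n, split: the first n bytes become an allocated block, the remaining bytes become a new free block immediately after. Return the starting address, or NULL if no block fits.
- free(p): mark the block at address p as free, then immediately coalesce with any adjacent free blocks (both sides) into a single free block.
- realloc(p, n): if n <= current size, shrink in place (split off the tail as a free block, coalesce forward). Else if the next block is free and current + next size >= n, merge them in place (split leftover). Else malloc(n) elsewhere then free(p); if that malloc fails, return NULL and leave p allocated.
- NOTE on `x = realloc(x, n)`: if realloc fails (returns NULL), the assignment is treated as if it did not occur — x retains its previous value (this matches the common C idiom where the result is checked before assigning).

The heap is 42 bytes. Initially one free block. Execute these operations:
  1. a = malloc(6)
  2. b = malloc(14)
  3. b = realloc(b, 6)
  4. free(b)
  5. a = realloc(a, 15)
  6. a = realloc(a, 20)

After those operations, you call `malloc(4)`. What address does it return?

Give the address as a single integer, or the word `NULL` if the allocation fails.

Op 1: a = malloc(6) -> a = 0; heap: [0-5 ALLOC][6-41 FREE]
Op 2: b = malloc(14) -> b = 6; heap: [0-5 ALLOC][6-19 ALLOC][20-41 FREE]
Op 3: b = realloc(b, 6) -> b = 6; heap: [0-5 ALLOC][6-11 ALLOC][12-41 FREE]
Op 4: free(b) -> (freed b); heap: [0-5 ALLOC][6-41 FREE]
Op 5: a = realloc(a, 15) -> a = 0; heap: [0-14 ALLOC][15-41 FREE]
Op 6: a = realloc(a, 20) -> a = 0; heap: [0-19 ALLOC][20-41 FREE]
malloc(4): first-fit scan over [0-19 ALLOC][20-41 FREE] -> 20

Answer: 20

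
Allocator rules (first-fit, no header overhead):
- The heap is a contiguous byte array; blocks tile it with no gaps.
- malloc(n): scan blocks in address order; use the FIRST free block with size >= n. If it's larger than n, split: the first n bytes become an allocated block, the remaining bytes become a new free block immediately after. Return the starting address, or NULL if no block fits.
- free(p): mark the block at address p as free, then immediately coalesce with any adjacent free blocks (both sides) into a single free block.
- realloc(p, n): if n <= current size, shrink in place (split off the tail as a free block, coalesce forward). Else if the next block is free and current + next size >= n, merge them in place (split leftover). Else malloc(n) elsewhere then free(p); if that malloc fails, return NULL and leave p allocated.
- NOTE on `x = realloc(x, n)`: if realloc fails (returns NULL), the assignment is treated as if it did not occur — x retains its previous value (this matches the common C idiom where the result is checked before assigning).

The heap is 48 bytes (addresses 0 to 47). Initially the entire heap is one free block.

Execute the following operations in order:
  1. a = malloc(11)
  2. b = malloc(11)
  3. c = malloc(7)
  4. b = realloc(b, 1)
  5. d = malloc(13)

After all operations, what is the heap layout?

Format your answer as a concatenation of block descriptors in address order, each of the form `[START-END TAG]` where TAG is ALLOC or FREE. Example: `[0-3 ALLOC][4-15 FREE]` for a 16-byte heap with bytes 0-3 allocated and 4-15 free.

Op 1: a = malloc(11) -> a = 0; heap: [0-10 ALLOC][11-47 FREE]
Op 2: b = malloc(11) -> b = 11; heap: [0-10 ALLOC][11-21 ALLOC][22-47 FREE]
Op 3: c = malloc(7) -> c = 22; heap: [0-10 ALLOC][11-21 ALLOC][22-28 ALLOC][29-47 FREE]
Op 4: b = realloc(b, 1) -> b = 11; heap: [0-10 ALLOC][11-11 ALLOC][12-21 FREE][22-28 ALLOC][29-47 FREE]
Op 5: d = malloc(13) -> d = 29; heap: [0-10 ALLOC][11-11 ALLOC][12-21 FREE][22-28 ALLOC][29-41 ALLOC][42-47 FREE]

Answer: [0-10 ALLOC][11-11 ALLOC][12-21 FREE][22-28 ALLOC][29-41 ALLOC][42-47 FREE]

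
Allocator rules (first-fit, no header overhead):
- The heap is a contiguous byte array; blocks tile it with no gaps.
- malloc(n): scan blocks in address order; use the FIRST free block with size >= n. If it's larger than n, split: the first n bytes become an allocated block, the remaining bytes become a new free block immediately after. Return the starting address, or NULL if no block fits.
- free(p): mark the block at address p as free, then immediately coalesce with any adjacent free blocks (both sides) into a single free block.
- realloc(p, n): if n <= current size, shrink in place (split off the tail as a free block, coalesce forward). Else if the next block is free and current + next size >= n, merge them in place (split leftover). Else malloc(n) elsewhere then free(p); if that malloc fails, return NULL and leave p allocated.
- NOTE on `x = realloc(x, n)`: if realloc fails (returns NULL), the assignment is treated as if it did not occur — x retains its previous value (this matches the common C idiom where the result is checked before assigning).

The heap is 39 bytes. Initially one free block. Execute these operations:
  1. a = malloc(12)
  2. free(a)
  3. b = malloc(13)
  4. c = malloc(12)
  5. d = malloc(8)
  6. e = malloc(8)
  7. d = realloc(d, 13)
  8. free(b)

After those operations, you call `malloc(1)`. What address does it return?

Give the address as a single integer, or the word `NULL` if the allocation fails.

Answer: 0

Derivation:
Op 1: a = malloc(12) -> a = 0; heap: [0-11 ALLOC][12-38 FREE]
Op 2: free(a) -> (freed a); heap: [0-38 FREE]
Op 3: b = malloc(13) -> b = 0; heap: [0-12 ALLOC][13-38 FREE]
Op 4: c = malloc(12) -> c = 13; heap: [0-12 ALLOC][13-24 ALLOC][25-38 FREE]
Op 5: d = malloc(8) -> d = 25; heap: [0-12 ALLOC][13-24 ALLOC][25-32 ALLOC][33-38 FREE]
Op 6: e = malloc(8) -> e = NULL; heap: [0-12 ALLOC][13-24 ALLOC][25-32 ALLOC][33-38 FREE]
Op 7: d = realloc(d, 13) -> d = 25; heap: [0-12 ALLOC][13-24 ALLOC][25-37 ALLOC][38-38 FREE]
Op 8: free(b) -> (freed b); heap: [0-12 FREE][13-24 ALLOC][25-37 ALLOC][38-38 FREE]
malloc(1): first-fit scan over [0-12 FREE][13-24 ALLOC][25-37 ALLOC][38-38 FREE] -> 0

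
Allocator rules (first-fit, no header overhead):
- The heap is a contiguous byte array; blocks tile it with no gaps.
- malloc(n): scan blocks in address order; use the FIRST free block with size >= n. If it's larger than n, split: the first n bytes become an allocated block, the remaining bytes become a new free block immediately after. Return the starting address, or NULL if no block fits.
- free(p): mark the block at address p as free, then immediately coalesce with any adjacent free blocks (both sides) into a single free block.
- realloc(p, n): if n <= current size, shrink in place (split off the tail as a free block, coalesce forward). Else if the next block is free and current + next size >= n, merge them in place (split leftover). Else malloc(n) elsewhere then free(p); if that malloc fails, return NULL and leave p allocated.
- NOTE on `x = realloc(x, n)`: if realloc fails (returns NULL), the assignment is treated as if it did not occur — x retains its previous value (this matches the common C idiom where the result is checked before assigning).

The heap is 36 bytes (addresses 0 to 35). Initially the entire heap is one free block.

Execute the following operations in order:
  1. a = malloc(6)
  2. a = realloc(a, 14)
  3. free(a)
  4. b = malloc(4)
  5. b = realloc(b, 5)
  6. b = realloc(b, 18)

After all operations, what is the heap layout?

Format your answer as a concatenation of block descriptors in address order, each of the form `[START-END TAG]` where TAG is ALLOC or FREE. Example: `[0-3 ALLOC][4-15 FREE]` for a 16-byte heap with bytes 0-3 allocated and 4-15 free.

Answer: [0-17 ALLOC][18-35 FREE]

Derivation:
Op 1: a = malloc(6) -> a = 0; heap: [0-5 ALLOC][6-35 FREE]
Op 2: a = realloc(a, 14) -> a = 0; heap: [0-13 ALLOC][14-35 FREE]
Op 3: free(a) -> (freed a); heap: [0-35 FREE]
Op 4: b = malloc(4) -> b = 0; heap: [0-3 ALLOC][4-35 FREE]
Op 5: b = realloc(b, 5) -> b = 0; heap: [0-4 ALLOC][5-35 FREE]
Op 6: b = realloc(b, 18) -> b = 0; heap: [0-17 ALLOC][18-35 FREE]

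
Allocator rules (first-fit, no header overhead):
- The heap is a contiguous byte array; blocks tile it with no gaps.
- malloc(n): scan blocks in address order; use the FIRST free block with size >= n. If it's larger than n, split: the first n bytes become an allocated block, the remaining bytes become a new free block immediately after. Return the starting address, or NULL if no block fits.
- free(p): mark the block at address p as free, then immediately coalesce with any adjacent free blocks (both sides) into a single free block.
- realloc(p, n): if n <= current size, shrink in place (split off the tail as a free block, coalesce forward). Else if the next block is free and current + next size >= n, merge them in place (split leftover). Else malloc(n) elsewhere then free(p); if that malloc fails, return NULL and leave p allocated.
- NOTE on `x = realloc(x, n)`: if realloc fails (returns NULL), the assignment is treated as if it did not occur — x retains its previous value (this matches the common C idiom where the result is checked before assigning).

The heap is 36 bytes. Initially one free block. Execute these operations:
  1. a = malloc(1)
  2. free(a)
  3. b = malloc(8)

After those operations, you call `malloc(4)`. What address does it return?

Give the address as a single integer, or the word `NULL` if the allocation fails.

Op 1: a = malloc(1) -> a = 0; heap: [0-0 ALLOC][1-35 FREE]
Op 2: free(a) -> (freed a); heap: [0-35 FREE]
Op 3: b = malloc(8) -> b = 0; heap: [0-7 ALLOC][8-35 FREE]
malloc(4): first-fit scan over [0-7 ALLOC][8-35 FREE] -> 8

Answer: 8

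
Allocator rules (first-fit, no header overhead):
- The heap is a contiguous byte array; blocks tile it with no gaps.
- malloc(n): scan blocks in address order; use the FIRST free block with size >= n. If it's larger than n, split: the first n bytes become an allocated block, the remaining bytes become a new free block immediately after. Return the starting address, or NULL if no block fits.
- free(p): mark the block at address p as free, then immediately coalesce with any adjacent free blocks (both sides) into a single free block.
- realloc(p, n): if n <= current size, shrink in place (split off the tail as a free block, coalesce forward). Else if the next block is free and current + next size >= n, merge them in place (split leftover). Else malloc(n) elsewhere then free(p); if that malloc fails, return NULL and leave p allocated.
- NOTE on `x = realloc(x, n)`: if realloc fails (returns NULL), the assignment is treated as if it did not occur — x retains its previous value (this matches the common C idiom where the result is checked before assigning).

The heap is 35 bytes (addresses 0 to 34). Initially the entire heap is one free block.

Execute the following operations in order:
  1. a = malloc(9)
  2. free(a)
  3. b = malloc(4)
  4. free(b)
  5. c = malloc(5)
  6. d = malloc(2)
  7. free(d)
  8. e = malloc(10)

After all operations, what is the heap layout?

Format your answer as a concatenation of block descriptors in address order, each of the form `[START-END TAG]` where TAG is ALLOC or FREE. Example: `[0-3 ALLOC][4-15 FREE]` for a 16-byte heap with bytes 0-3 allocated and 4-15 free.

Op 1: a = malloc(9) -> a = 0; heap: [0-8 ALLOC][9-34 FREE]
Op 2: free(a) -> (freed a); heap: [0-34 FREE]
Op 3: b = malloc(4) -> b = 0; heap: [0-3 ALLOC][4-34 FREE]
Op 4: free(b) -> (freed b); heap: [0-34 FREE]
Op 5: c = malloc(5) -> c = 0; heap: [0-4 ALLOC][5-34 FREE]
Op 6: d = malloc(2) -> d = 5; heap: [0-4 ALLOC][5-6 ALLOC][7-34 FREE]
Op 7: free(d) -> (freed d); heap: [0-4 ALLOC][5-34 FREE]
Op 8: e = malloc(10) -> e = 5; heap: [0-4 ALLOC][5-14 ALLOC][15-34 FREE]

Answer: [0-4 ALLOC][5-14 ALLOC][15-34 FREE]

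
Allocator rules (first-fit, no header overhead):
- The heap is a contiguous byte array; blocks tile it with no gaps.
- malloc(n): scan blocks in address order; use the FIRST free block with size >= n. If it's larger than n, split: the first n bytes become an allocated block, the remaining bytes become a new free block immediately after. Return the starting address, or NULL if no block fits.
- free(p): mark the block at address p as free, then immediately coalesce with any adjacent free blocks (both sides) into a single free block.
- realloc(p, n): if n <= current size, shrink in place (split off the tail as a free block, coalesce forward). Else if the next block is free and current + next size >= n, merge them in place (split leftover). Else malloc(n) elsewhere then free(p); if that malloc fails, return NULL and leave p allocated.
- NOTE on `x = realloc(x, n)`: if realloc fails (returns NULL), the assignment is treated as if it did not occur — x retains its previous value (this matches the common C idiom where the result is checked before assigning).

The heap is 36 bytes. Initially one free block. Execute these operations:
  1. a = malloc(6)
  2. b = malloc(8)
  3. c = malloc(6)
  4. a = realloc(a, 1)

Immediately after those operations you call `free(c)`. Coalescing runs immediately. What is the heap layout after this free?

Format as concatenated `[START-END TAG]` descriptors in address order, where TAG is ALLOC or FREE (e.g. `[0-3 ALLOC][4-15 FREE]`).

Answer: [0-0 ALLOC][1-5 FREE][6-13 ALLOC][14-35 FREE]

Derivation:
Op 1: a = malloc(6) -> a = 0; heap: [0-5 ALLOC][6-35 FREE]
Op 2: b = malloc(8) -> b = 6; heap: [0-5 ALLOC][6-13 ALLOC][14-35 FREE]
Op 3: c = malloc(6) -> c = 14; heap: [0-5 ALLOC][6-13 ALLOC][14-19 ALLOC][20-35 FREE]
Op 4: a = realloc(a, 1) -> a = 0; heap: [0-0 ALLOC][1-5 FREE][6-13 ALLOC][14-19 ALLOC][20-35 FREE]
free(c): c = 14 -> block [14-19 ALLOC]; mark free, coalesce with adjacent free neighbors -> [0-0 ALLOC][1-5 FREE][6-13 ALLOC][14-35 FREE]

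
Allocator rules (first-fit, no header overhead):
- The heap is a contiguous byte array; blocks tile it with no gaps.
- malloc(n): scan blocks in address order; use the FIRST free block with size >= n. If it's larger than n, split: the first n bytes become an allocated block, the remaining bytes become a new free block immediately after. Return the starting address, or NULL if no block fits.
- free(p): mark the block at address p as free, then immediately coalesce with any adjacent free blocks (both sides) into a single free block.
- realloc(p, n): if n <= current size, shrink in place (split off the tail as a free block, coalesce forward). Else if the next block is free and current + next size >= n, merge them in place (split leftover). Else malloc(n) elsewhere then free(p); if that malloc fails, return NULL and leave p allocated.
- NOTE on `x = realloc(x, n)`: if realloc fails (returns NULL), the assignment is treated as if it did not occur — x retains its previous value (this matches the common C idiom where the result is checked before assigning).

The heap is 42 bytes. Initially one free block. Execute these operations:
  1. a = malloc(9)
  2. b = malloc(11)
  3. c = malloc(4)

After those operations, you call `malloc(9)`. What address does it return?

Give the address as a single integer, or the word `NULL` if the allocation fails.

Op 1: a = malloc(9) -> a = 0; heap: [0-8 ALLOC][9-41 FREE]
Op 2: b = malloc(11) -> b = 9; heap: [0-8 ALLOC][9-19 ALLOC][20-41 FREE]
Op 3: c = malloc(4) -> c = 20; heap: [0-8 ALLOC][9-19 ALLOC][20-23 ALLOC][24-41 FREE]
malloc(9): first-fit scan over [0-8 ALLOC][9-19 ALLOC][20-23 ALLOC][24-41 FREE] -> 24

Answer: 24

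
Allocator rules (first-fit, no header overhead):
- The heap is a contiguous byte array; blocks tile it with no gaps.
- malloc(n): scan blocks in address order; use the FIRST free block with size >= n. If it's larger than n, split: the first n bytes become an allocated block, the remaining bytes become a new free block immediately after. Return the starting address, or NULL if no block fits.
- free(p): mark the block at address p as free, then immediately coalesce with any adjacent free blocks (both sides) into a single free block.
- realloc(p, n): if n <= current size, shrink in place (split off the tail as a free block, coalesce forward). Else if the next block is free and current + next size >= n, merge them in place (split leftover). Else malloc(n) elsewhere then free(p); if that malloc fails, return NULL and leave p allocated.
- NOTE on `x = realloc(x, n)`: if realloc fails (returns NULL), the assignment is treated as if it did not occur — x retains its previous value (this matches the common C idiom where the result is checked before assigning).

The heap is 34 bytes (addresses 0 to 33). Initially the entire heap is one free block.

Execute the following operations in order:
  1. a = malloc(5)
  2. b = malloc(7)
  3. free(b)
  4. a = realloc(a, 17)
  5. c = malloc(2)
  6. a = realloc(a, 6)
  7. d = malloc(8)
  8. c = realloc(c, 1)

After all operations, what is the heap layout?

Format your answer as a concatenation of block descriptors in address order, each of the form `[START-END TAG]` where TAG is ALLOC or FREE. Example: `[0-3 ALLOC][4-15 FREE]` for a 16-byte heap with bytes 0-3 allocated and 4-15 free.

Op 1: a = malloc(5) -> a = 0; heap: [0-4 ALLOC][5-33 FREE]
Op 2: b = malloc(7) -> b = 5; heap: [0-4 ALLOC][5-11 ALLOC][12-33 FREE]
Op 3: free(b) -> (freed b); heap: [0-4 ALLOC][5-33 FREE]
Op 4: a = realloc(a, 17) -> a = 0; heap: [0-16 ALLOC][17-33 FREE]
Op 5: c = malloc(2) -> c = 17; heap: [0-16 ALLOC][17-18 ALLOC][19-33 FREE]
Op 6: a = realloc(a, 6) -> a = 0; heap: [0-5 ALLOC][6-16 FREE][17-18 ALLOC][19-33 FREE]
Op 7: d = malloc(8) -> d = 6; heap: [0-5 ALLOC][6-13 ALLOC][14-16 FREE][17-18 ALLOC][19-33 FREE]
Op 8: c = realloc(c, 1) -> c = 17; heap: [0-5 ALLOC][6-13 ALLOC][14-16 FREE][17-17 ALLOC][18-33 FREE]

Answer: [0-5 ALLOC][6-13 ALLOC][14-16 FREE][17-17 ALLOC][18-33 FREE]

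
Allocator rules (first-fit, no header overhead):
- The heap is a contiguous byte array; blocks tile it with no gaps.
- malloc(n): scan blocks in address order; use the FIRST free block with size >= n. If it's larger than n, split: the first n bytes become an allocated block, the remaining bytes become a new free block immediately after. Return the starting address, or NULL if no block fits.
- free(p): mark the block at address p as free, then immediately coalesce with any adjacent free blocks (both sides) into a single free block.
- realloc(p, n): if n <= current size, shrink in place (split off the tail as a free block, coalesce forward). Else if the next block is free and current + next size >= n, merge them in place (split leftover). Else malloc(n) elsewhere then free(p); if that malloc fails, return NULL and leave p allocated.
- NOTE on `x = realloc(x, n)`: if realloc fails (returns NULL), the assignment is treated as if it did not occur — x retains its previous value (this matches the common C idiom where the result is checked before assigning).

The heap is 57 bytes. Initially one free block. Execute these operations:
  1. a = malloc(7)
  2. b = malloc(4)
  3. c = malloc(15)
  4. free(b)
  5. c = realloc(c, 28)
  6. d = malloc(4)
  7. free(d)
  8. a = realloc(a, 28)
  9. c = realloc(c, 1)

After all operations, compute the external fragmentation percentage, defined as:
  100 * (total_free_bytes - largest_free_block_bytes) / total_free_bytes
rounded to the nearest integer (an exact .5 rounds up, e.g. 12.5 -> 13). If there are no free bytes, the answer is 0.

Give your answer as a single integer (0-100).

Op 1: a = malloc(7) -> a = 0; heap: [0-6 ALLOC][7-56 FREE]
Op 2: b = malloc(4) -> b = 7; heap: [0-6 ALLOC][7-10 ALLOC][11-56 FREE]
Op 3: c = malloc(15) -> c = 11; heap: [0-6 ALLOC][7-10 ALLOC][11-25 ALLOC][26-56 FREE]
Op 4: free(b) -> (freed b); heap: [0-6 ALLOC][7-10 FREE][11-25 ALLOC][26-56 FREE]
Op 5: c = realloc(c, 28) -> c = 11; heap: [0-6 ALLOC][7-10 FREE][11-38 ALLOC][39-56 FREE]
Op 6: d = malloc(4) -> d = 7; heap: [0-6 ALLOC][7-10 ALLOC][11-38 ALLOC][39-56 FREE]
Op 7: free(d) -> (freed d); heap: [0-6 ALLOC][7-10 FREE][11-38 ALLOC][39-56 FREE]
Op 8: a = realloc(a, 28) -> NULL (a unchanged); heap: [0-6 ALLOC][7-10 FREE][11-38 ALLOC][39-56 FREE]
Op 9: c = realloc(c, 1) -> c = 11; heap: [0-6 ALLOC][7-10 FREE][11-11 ALLOC][12-56 FREE]
Free blocks: [4 45] total_free=49 largest=45 -> 100*(49-45)/49 = 400/49 ≈ 8.163 -> rounds to 8

Answer: 8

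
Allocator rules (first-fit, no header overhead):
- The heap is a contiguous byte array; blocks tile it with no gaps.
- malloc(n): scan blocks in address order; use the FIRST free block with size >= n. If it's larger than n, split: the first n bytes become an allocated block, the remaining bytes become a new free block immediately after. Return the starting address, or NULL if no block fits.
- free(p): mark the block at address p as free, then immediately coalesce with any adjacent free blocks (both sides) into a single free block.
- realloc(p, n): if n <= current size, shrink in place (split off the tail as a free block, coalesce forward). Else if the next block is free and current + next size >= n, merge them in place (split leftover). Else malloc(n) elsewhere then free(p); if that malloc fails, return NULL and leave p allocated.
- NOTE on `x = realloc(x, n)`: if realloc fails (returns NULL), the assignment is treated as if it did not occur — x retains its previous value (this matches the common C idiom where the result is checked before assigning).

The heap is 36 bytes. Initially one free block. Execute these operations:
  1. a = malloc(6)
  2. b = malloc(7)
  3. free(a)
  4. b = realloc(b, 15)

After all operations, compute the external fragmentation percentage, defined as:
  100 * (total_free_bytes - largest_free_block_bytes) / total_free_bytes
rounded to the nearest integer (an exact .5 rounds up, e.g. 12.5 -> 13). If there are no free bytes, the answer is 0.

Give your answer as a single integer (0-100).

Op 1: a = malloc(6) -> a = 0; heap: [0-5 ALLOC][6-35 FREE]
Op 2: b = malloc(7) -> b = 6; heap: [0-5 ALLOC][6-12 ALLOC][13-35 FREE]
Op 3: free(a) -> (freed a); heap: [0-5 FREE][6-12 ALLOC][13-35 FREE]
Op 4: b = realloc(b, 15) -> b = 6; heap: [0-5 FREE][6-20 ALLOC][21-35 FREE]
Free blocks: [6 15] total_free=21 largest=15 -> 100*(21-15)/21 = 600/21 ≈ 28.571 -> rounds to 29

Answer: 29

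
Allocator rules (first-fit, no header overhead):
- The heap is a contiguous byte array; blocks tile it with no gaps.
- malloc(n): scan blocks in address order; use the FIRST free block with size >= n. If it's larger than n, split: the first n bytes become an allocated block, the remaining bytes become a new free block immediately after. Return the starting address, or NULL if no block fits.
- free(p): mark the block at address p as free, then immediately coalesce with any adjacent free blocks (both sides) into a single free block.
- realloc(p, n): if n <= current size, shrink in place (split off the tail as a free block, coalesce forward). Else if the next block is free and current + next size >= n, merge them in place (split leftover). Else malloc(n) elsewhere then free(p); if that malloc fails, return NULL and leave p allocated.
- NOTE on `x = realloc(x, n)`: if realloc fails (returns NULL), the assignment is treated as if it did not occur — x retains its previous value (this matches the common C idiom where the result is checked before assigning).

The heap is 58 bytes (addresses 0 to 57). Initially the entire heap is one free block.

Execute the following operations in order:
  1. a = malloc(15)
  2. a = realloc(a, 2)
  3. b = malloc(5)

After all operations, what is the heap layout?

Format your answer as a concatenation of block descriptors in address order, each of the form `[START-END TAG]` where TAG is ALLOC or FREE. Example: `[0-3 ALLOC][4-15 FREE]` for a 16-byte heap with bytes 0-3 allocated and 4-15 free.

Op 1: a = malloc(15) -> a = 0; heap: [0-14 ALLOC][15-57 FREE]
Op 2: a = realloc(a, 2) -> a = 0; heap: [0-1 ALLOC][2-57 FREE]
Op 3: b = malloc(5) -> b = 2; heap: [0-1 ALLOC][2-6 ALLOC][7-57 FREE]

Answer: [0-1 ALLOC][2-6 ALLOC][7-57 FREE]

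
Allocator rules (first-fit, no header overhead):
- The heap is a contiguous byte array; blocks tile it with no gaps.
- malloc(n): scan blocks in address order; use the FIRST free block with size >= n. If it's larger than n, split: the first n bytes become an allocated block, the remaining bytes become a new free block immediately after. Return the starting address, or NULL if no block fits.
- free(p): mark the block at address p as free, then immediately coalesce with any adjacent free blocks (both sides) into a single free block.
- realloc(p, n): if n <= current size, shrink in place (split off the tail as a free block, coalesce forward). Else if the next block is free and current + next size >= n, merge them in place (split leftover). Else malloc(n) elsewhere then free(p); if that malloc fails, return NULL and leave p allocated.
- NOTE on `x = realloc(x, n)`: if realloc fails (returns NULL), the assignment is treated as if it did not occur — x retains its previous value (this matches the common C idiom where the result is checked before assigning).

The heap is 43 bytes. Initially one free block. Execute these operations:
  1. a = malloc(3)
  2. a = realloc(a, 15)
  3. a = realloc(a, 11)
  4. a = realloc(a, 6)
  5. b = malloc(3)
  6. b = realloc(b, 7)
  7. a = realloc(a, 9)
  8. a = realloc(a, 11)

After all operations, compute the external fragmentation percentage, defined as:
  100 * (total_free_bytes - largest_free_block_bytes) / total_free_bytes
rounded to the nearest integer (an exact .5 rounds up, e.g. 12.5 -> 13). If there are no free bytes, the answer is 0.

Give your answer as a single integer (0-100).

Answer: 24

Derivation:
Op 1: a = malloc(3) -> a = 0; heap: [0-2 ALLOC][3-42 FREE]
Op 2: a = realloc(a, 15) -> a = 0; heap: [0-14 ALLOC][15-42 FREE]
Op 3: a = realloc(a, 11) -> a = 0; heap: [0-10 ALLOC][11-42 FREE]
Op 4: a = realloc(a, 6) -> a = 0; heap: [0-5 ALLOC][6-42 FREE]
Op 5: b = malloc(3) -> b = 6; heap: [0-5 ALLOC][6-8 ALLOC][9-42 FREE]
Op 6: b = realloc(b, 7) -> b = 6; heap: [0-5 ALLOC][6-12 ALLOC][13-42 FREE]
Op 7: a = realloc(a, 9) -> a = 13; heap: [0-5 FREE][6-12 ALLOC][13-21 ALLOC][22-42 FREE]
Op 8: a = realloc(a, 11) -> a = 13; heap: [0-5 FREE][6-12 ALLOC][13-23 ALLOC][24-42 FREE]
Free blocks: [6 19] total_free=25 largest=19 -> 100*(25-19)/25 = 600/25 = 24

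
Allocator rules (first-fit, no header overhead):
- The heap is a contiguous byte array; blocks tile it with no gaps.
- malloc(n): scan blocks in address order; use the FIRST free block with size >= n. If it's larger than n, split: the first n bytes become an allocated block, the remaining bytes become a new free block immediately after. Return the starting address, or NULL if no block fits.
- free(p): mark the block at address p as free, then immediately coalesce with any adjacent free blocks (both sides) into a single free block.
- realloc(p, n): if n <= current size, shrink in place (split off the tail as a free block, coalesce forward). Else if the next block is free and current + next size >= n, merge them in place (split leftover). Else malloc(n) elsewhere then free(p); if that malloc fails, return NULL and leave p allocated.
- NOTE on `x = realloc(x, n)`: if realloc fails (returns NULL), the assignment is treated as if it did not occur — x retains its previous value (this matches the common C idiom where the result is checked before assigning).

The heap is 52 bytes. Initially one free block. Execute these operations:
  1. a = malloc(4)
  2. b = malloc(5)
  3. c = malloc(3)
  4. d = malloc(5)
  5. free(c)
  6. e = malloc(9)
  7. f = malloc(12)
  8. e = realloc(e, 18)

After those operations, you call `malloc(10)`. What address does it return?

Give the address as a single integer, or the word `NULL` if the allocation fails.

Op 1: a = malloc(4) -> a = 0; heap: [0-3 ALLOC][4-51 FREE]
Op 2: b = malloc(5) -> b = 4; heap: [0-3 ALLOC][4-8 ALLOC][9-51 FREE]
Op 3: c = malloc(3) -> c = 9; heap: [0-3 ALLOC][4-8 ALLOC][9-11 ALLOC][12-51 FREE]
Op 4: d = malloc(5) -> d = 12; heap: [0-3 ALLOC][4-8 ALLOC][9-11 ALLOC][12-16 ALLOC][17-51 FREE]
Op 5: free(c) -> (freed c); heap: [0-3 ALLOC][4-8 ALLOC][9-11 FREE][12-16 ALLOC][17-51 FREE]
Op 6: e = malloc(9) -> e = 17; heap: [0-3 ALLOC][4-8 ALLOC][9-11 FREE][12-16 ALLOC][17-25 ALLOC][26-51 FREE]
Op 7: f = malloc(12) -> f = 26; heap: [0-3 ALLOC][4-8 ALLOC][9-11 FREE][12-16 ALLOC][17-25 ALLOC][26-37 ALLOC][38-51 FREE]
Op 8: e = realloc(e, 18) -> NULL (e unchanged); heap: [0-3 ALLOC][4-8 ALLOC][9-11 FREE][12-16 ALLOC][17-25 ALLOC][26-37 ALLOC][38-51 FREE]
malloc(10): first-fit scan over [0-3 ALLOC][4-8 ALLOC][9-11 FREE][12-16 ALLOC][17-25 ALLOC][26-37 ALLOC][38-51 FREE] -> 38

Answer: 38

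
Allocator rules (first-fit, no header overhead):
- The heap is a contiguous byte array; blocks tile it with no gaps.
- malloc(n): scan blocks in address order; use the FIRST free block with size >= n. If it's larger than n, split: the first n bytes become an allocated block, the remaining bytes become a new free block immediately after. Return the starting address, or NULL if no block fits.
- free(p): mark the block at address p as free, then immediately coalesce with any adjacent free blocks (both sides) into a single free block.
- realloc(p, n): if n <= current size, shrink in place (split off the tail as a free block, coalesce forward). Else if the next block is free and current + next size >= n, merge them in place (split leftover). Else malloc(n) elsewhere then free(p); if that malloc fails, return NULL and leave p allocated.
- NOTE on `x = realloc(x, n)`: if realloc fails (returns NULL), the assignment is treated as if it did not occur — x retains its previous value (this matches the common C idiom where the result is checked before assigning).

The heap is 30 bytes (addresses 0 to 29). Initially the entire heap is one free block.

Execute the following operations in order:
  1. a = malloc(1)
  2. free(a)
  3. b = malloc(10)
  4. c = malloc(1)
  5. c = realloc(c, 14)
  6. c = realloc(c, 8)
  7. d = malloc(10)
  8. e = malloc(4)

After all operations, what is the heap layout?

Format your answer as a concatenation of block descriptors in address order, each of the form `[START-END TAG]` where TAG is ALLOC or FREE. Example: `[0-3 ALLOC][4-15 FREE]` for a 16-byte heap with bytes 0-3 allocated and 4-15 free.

Answer: [0-9 ALLOC][10-17 ALLOC][18-27 ALLOC][28-29 FREE]

Derivation:
Op 1: a = malloc(1) -> a = 0; heap: [0-0 ALLOC][1-29 FREE]
Op 2: free(a) -> (freed a); heap: [0-29 FREE]
Op 3: b = malloc(10) -> b = 0; heap: [0-9 ALLOC][10-29 FREE]
Op 4: c = malloc(1) -> c = 10; heap: [0-9 ALLOC][10-10 ALLOC][11-29 FREE]
Op 5: c = realloc(c, 14) -> c = 10; heap: [0-9 ALLOC][10-23 ALLOC][24-29 FREE]
Op 6: c = realloc(c, 8) -> c = 10; heap: [0-9 ALLOC][10-17 ALLOC][18-29 FREE]
Op 7: d = malloc(10) -> d = 18; heap: [0-9 ALLOC][10-17 ALLOC][18-27 ALLOC][28-29 FREE]
Op 8: e = malloc(4) -> e = NULL; heap: [0-9 ALLOC][10-17 ALLOC][18-27 ALLOC][28-29 FREE]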